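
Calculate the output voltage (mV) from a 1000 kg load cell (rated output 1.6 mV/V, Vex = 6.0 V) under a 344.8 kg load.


Vout = rated_output * Vex * (load / capacity).
Vout = 1.6 * 6.0 * (344.8 / 1000)
Vout = 1.6 * 6.0 * 0.3448
Vout = 3.31 mV

3.31 mV


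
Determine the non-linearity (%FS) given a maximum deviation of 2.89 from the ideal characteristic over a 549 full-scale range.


Linearity error = (max deviation / full scale) * 100%.
Linearity = (2.89 / 549) * 100
Linearity = 0.526 %FS

0.526 %FS


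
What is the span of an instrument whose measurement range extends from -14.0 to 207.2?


Span = upper range - lower range.
Span = 207.2 - (-14.0)
Span = 221.2

221.2


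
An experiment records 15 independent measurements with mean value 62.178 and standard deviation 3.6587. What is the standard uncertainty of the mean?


The standard uncertainty for Type A evaluation is u = s / sqrt(n).
u = 3.6587 / sqrt(15)
u = 3.6587 / 3.873
u = 0.9447

0.9447


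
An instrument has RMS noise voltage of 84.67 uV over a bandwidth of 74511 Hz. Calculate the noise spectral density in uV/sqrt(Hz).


Noise spectral density = Vrms / sqrt(BW).
NSD = 84.67 / sqrt(74511)
NSD = 84.67 / 272.967
NSD = 0.3102 uV/sqrt(Hz)

0.3102 uV/sqrt(Hz)


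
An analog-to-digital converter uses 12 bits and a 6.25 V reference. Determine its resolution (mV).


The resolution (LSB) of an ADC is Vref / 2^n.
LSB = 6.25 / 2^12
LSB = 6.25 / 4096
LSB = 0.00152588 V = 1.52587891 mV

1.52587891 mV


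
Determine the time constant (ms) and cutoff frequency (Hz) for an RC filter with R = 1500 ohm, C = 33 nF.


Time constant: tau = R * C.
tau = 1500 * 3.30e-08 = 4.95e-05 s
tau = 0.0495 ms
Cutoff frequency: fc = 1 / (2*pi*R*C).
fc = 1 / (2*pi*4.95e-05) = 3215.25 Hz

tau = 0.0495 ms, fc = 3215.25 Hz


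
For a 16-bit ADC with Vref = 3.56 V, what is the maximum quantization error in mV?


The maximum quantization error is +/- LSB/2.
LSB = Vref / 2^n = 3.56 / 65536 = 5.432e-05 V
Max error = LSB / 2 = 5.432e-05 / 2 = 2.716e-05 V
Max error = 0.0272 mV

0.0272 mV


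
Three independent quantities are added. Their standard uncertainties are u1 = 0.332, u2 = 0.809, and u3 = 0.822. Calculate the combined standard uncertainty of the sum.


For a sum of independent quantities, uc = sqrt(u1^2 + u2^2 + u3^2).
uc = sqrt(0.332^2 + 0.809^2 + 0.822^2)
uc = sqrt(0.110224 + 0.654481 + 0.675684)
uc = 1.2002

1.2002


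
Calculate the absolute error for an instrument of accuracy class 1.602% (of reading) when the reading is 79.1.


Absolute error = (accuracy% / 100) * reading.
Error = (1.602 / 100) * 79.1
Error = 0.01602 * 79.1
Error = 1.2672

1.2672


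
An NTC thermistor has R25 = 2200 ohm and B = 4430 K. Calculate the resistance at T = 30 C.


NTC thermistor equation: Rt = R25 * exp(B * (1/T - 1/T25)).
T in Kelvin: 303.15 K, T25 = 298.15 K
1/T - 1/T25 = 1/303.15 - 1/298.15 = -5.532e-05
B * (1/T - 1/T25) = 4430 * -5.532e-05 = -0.2451
Rt = 2200 * exp(-0.2451) = 1721.8 ohm

1721.8 ohm


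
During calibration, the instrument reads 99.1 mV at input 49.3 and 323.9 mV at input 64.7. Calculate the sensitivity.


Sensitivity = (y2 - y1) / (x2 - x1).
S = (323.9 - 99.1) / (64.7 - 49.3)
S = 224.8 / 15.4
S = 14.5974 mV/unit

14.5974 mV/unit


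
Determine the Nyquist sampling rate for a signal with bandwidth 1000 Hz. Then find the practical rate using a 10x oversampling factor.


By Nyquist theorem, fs_min = 2 * fmax.
fs_min = 2 * 1000 = 2000 Hz
Practical rate = 10 * fs_min = 10 * 2000 = 20000 Hz

fs_min = 2000 Hz, fs_practical = 20000 Hz


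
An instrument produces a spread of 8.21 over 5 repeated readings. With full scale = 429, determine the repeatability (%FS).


Repeatability = (spread / full scale) * 100%.
R = (8.21 / 429) * 100
R = 1.914 %FS

1.914 %FS


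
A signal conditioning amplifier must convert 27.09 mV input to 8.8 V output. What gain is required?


Gain = Vout / Vin (converting to same units).
G = 8.8 V / 27.09 mV
G = 8800.0 mV / 27.09 mV
G = 324.84

324.84


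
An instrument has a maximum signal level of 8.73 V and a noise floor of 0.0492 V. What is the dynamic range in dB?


Dynamic range = 20 * log10(Vmax / Vnoise).
DR = 20 * log10(8.73 / 0.0492)
DR = 20 * log10(177.44)
DR = 44.98 dB

44.98 dB


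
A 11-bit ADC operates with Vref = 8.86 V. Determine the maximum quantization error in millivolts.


The maximum quantization error is +/- LSB/2.
LSB = Vref / 2^n = 8.86 / 2048 = 0.00432617 V
Max error = LSB / 2 = 0.00432617 / 2 = 0.00216309 V
Max error = 2.1631 mV

2.1631 mV


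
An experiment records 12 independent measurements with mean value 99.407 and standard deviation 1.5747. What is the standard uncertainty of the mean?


The standard uncertainty for Type A evaluation is u = s / sqrt(n).
u = 1.5747 / sqrt(12)
u = 1.5747 / 3.4641
u = 0.4546

0.4546


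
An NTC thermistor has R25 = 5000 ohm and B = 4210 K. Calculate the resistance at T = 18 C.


NTC thermistor equation: Rt = R25 * exp(B * (1/T - 1/T25)).
T in Kelvin: 291.15 K, T25 = 298.15 K
1/T - 1/T25 = 1/291.15 - 1/298.15 = 8.064e-05
B * (1/T - 1/T25) = 4210 * 8.064e-05 = 0.3395
Rt = 5000 * exp(0.3395) = 7021.2 ohm

7021.2 ohm


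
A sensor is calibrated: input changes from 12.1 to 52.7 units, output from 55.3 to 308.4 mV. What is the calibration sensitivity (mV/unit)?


Sensitivity = (y2 - y1) / (x2 - x1).
S = (308.4 - 55.3) / (52.7 - 12.1)
S = 253.1 / 40.6
S = 6.234 mV/unit

6.234 mV/unit


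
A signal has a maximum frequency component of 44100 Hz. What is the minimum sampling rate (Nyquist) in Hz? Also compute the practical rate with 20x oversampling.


By Nyquist theorem, fs_min = 2 * fmax.
fs_min = 2 * 44100 = 88200 Hz
Practical rate = 20 * fs_min = 20 * 88200 = 1764000 Hz

fs_min = 88200 Hz, fs_practical = 1764000 Hz


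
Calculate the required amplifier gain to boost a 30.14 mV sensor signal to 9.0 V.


Gain = Vout / Vin (converting to same units).
G = 9.0 V / 30.14 mV
G = 9000.0 mV / 30.14 mV
G = 298.61

298.61


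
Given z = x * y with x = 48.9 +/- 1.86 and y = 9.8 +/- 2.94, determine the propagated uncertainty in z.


For a product z = x*y, the relative uncertainty is:
uz/z = sqrt((ux/x)^2 + (uy/y)^2)
Relative uncertainties: ux/x = 1.86/48.9 = 0.038037
uy/y = 2.94/9.8 = 0.3
z = 48.9 * 9.8 = 479.2
uz = 479.2 * sqrt(0.038037^2 + 0.3^2) = 144.917

144.917


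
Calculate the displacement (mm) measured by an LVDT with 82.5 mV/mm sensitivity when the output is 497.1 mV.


Displacement = Vout / sensitivity.
d = 497.1 / 82.5
d = 6.025 mm

6.025 mm


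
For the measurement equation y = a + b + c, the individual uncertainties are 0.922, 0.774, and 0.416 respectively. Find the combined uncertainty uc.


For a sum of independent quantities, uc = sqrt(u1^2 + u2^2 + u3^2).
uc = sqrt(0.922^2 + 0.774^2 + 0.416^2)
uc = sqrt(0.850084 + 0.599076 + 0.173056)
uc = 1.2737

1.2737


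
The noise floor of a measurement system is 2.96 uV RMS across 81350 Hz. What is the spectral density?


Noise spectral density = Vrms / sqrt(BW).
NSD = 2.96 / sqrt(81350)
NSD = 2.96 / 285.2192
NSD = 0.0104 uV/sqrt(Hz)

0.0104 uV/sqrt(Hz)


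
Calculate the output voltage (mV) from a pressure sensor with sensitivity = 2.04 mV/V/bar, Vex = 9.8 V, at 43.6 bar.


Output = sensitivity * Vex * P.
Vout = 2.04 * 9.8 * 43.6
Vout = 19.992 * 43.6
Vout = 871.65 mV

871.65 mV


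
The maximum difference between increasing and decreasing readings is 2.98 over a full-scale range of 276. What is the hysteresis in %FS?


Hysteresis = (max difference / full scale) * 100%.
H = (2.98 / 276) * 100
H = 1.08 %FS

1.08 %FS


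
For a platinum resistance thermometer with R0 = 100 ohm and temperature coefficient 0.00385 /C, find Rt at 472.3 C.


The RTD equation: Rt = R0 * (1 + alpha * T).
Rt = 100 * (1 + 0.00385 * 472.3)
Rt = 100 * (1 + 1.818355)
Rt = 100 * 2.818355
Rt = 281.836 ohm

281.836 ohm


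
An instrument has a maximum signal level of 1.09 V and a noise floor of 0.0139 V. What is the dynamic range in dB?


Dynamic range = 20 * log10(Vmax / Vnoise).
DR = 20 * log10(1.09 / 0.0139)
DR = 20 * log10(78.42)
DR = 37.89 dB

37.89 dB


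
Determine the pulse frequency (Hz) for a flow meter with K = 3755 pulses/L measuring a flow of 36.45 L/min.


Frequency = K * Q / 60 (converting L/min to L/s).
f = 3755 * 36.45 / 60
f = 136869.75 / 60
f = 2281.16 Hz

2281.16 Hz


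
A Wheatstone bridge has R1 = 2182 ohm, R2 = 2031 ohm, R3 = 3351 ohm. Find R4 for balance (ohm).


At balance: R1*R4 = R2*R3, so R4 = R2*R3/R1.
R4 = 2031 * 3351 / 2182
R4 = 6805881 / 2182
R4 = 3119.1 ohm

3119.1 ohm


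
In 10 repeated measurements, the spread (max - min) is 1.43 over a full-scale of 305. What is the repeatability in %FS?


Repeatability = (spread / full scale) * 100%.
R = (1.43 / 305) * 100
R = 0.469 %FS

0.469 %FS


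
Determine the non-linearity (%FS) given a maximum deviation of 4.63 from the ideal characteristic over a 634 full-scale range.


Linearity error = (max deviation / full scale) * 100%.
Linearity = (4.63 / 634) * 100
Linearity = 0.73 %FS

0.73 %FS


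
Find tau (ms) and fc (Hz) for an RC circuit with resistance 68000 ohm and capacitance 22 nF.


Time constant: tau = R * C.
tau = 68000 * 2.20e-08 = 0.001496 s
tau = 1.496 ms
Cutoff frequency: fc = 1 / (2*pi*R*C).
fc = 1 / (2*pi*0.001496) = 106.39 Hz

tau = 1.496 ms, fc = 106.39 Hz


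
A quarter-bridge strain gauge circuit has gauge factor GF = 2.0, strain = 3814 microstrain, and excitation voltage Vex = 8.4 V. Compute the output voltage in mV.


Quarter bridge output: Vout = (GF * epsilon * Vex) / 4.
Vout = (2.0 * 3814e-6 * 8.4) / 4
Vout = 0.0640752 / 4 V
Vout = 0.0160188 V = 16.0188 mV

16.0188 mV


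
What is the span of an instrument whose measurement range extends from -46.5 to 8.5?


Span = upper range - lower range.
Span = 8.5 - (-46.5)
Span = 55.0

55.0


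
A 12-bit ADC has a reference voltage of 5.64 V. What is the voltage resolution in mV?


The resolution (LSB) of an ADC is Vref / 2^n.
LSB = 5.64 / 2^12
LSB = 5.64 / 4096
LSB = 0.00137695 V = 1.37695312 mV

1.37695312 mV


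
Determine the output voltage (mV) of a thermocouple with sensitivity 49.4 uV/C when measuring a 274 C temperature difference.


The thermocouple output V = sensitivity * dT.
V = 49.4 uV/C * 274 C
V = 13535.6 uV
V = 13.536 mV

13.536 mV


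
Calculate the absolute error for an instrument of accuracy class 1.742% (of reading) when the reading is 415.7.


Absolute error = (accuracy% / 100) * reading.
Error = (1.742 / 100) * 415.7
Error = 0.01742 * 415.7
Error = 7.2415

7.2415


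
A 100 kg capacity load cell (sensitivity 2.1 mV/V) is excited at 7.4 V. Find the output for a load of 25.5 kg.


Vout = rated_output * Vex * (load / capacity).
Vout = 2.1 * 7.4 * (25.5 / 100)
Vout = 2.1 * 7.4 * 0.255
Vout = 3.963 mV

3.963 mV


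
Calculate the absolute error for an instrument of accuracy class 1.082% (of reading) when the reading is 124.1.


Absolute error = (accuracy% / 100) * reading.
Error = (1.082 / 100) * 124.1
Error = 0.01082 * 124.1
Error = 1.3428

1.3428


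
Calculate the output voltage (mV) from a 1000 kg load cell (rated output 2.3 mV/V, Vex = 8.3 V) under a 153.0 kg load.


Vout = rated_output * Vex * (load / capacity).
Vout = 2.3 * 8.3 * (153.0 / 1000)
Vout = 2.3 * 8.3 * 0.153
Vout = 2.921 mV

2.921 mV


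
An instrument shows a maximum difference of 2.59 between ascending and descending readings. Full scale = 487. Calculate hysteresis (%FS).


Hysteresis = (max difference / full scale) * 100%.
H = (2.59 / 487) * 100
H = 0.532 %FS

0.532 %FS


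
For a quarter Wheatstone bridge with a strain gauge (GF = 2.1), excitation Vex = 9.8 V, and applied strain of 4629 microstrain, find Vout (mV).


Quarter bridge output: Vout = (GF * epsilon * Vex) / 4.
Vout = (2.1 * 4629e-6 * 9.8) / 4
Vout = 0.09526482 / 4 V
Vout = 0.02381621 V = 23.8162 mV

23.8162 mV


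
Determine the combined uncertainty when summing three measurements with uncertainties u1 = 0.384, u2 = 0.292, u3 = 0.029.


For a sum of independent quantities, uc = sqrt(u1^2 + u2^2 + u3^2).
uc = sqrt(0.384^2 + 0.292^2 + 0.029^2)
uc = sqrt(0.147456 + 0.085264 + 0.000841)
uc = 0.4833

0.4833


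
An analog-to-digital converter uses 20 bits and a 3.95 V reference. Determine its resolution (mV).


The resolution (LSB) of an ADC is Vref / 2^n.
LSB = 3.95 / 2^20
LSB = 3.95 / 1048576
LSB = 3.77e-06 V = 0.00376701 mV

0.00376701 mV


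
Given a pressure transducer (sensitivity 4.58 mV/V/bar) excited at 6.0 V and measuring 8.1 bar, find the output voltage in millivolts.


Output = sensitivity * Vex * P.
Vout = 4.58 * 6.0 * 8.1
Vout = 27.48 * 8.1
Vout = 222.59 mV

222.59 mV


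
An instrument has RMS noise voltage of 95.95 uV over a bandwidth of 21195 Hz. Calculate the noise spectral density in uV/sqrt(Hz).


Noise spectral density = Vrms / sqrt(BW).
NSD = 95.95 / sqrt(21195)
NSD = 95.95 / 145.585
NSD = 0.6591 uV/sqrt(Hz)

0.6591 uV/sqrt(Hz)


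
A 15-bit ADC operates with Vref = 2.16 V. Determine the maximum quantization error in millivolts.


The maximum quantization error is +/- LSB/2.
LSB = Vref / 2^n = 2.16 / 32768 = 6.592e-05 V
Max error = LSB / 2 = 6.592e-05 / 2 = 3.296e-05 V
Max error = 0.033 mV

0.033 mV


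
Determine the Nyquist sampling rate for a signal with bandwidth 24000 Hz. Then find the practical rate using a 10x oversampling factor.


By Nyquist theorem, fs_min = 2 * fmax.
fs_min = 2 * 24000 = 48000 Hz
Practical rate = 10 * fs_min = 10 * 48000 = 480000 Hz

fs_min = 48000 Hz, fs_practical = 480000 Hz


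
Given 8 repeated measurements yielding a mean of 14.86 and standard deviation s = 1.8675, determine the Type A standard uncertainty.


The standard uncertainty for Type A evaluation is u = s / sqrt(n).
u = 1.8675 / sqrt(8)
u = 1.8675 / 2.8284
u = 0.6603

0.6603


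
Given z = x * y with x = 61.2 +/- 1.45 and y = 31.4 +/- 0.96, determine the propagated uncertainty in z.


For a product z = x*y, the relative uncertainty is:
uz/z = sqrt((ux/x)^2 + (uy/y)^2)
Relative uncertainties: ux/x = 1.45/61.2 = 0.023693
uy/y = 0.96/31.4 = 0.030573
z = 61.2 * 31.4 = 1921.7
uz = 1921.7 * sqrt(0.023693^2 + 0.030573^2) = 74.329

74.329


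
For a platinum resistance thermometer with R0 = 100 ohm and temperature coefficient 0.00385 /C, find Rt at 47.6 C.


The RTD equation: Rt = R0 * (1 + alpha * T).
Rt = 100 * (1 + 0.00385 * 47.6)
Rt = 100 * (1 + 0.18326)
Rt = 100 * 1.18326
Rt = 118.326 ohm

118.326 ohm


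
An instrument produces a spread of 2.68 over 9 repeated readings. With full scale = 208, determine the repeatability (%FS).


Repeatability = (spread / full scale) * 100%.
R = (2.68 / 208) * 100
R = 1.288 %FS

1.288 %FS


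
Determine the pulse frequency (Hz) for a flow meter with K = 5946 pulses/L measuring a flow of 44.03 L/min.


Frequency = K * Q / 60 (converting L/min to L/s).
f = 5946 * 44.03 / 60
f = 261802.38 / 60
f = 4363.37 Hz

4363.37 Hz


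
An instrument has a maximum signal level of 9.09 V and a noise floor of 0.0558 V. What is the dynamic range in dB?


Dynamic range = 20 * log10(Vmax / Vnoise).
DR = 20 * log10(9.09 / 0.0558)
DR = 20 * log10(162.9)
DR = 44.24 dB

44.24 dB


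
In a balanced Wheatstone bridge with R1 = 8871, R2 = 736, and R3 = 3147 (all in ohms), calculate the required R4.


At balance: R1*R4 = R2*R3, so R4 = R2*R3/R1.
R4 = 736 * 3147 / 8871
R4 = 2316192 / 8871
R4 = 261.1 ohm

261.1 ohm


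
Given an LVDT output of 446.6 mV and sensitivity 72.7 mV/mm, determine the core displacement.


Displacement = Vout / sensitivity.
d = 446.6 / 72.7
d = 6.143 mm

6.143 mm


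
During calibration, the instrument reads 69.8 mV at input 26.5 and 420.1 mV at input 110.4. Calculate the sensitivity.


Sensitivity = (y2 - y1) / (x2 - x1).
S = (420.1 - 69.8) / (110.4 - 26.5)
S = 350.3 / 83.9
S = 4.1752 mV/unit

4.1752 mV/unit


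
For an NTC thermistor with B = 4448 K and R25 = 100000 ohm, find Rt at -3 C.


NTC thermistor equation: Rt = R25 * exp(B * (1/T - 1/T25)).
T in Kelvin: 270.15 K, T25 = 298.15 K
1/T - 1/T25 = 1/270.15 - 1/298.15 = 0.00034763
B * (1/T - 1/T25) = 4448 * 0.00034763 = 1.5463
Rt = 100000 * exp(1.5463) = 469389.1 ohm

469389.1 ohm


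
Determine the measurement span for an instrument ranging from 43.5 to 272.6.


Span = upper range - lower range.
Span = 272.6 - (43.5)
Span = 229.1

229.1


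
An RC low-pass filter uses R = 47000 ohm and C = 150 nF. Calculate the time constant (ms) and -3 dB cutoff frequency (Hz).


Time constant: tau = R * C.
tau = 47000 * 1.50e-07 = 0.00705 s
tau = 7.05 ms
Cutoff frequency: fc = 1 / (2*pi*R*C).
fc = 1 / (2*pi*0.00705) = 22.58 Hz

tau = 7.05 ms, fc = 22.58 Hz


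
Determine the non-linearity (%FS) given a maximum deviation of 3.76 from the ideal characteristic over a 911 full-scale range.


Linearity error = (max deviation / full scale) * 100%.
Linearity = (3.76 / 911) * 100
Linearity = 0.413 %FS

0.413 %FS


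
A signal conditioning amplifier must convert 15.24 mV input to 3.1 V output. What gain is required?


Gain = Vout / Vin (converting to same units).
G = 3.1 V / 15.24 mV
G = 3100.0 mV / 15.24 mV
G = 203.41

203.41


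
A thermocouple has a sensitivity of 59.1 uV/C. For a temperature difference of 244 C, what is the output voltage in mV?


The thermocouple output V = sensitivity * dT.
V = 59.1 uV/C * 244 C
V = 14420.4 uV
V = 14.42 mV

14.42 mV


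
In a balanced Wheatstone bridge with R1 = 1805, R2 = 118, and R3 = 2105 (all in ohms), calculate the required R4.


At balance: R1*R4 = R2*R3, so R4 = R2*R3/R1.
R4 = 118 * 2105 / 1805
R4 = 248390 / 1805
R4 = 137.61 ohm

137.61 ohm


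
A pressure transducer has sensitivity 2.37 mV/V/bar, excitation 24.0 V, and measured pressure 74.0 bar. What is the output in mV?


Output = sensitivity * Vex * P.
Vout = 2.37 * 24.0 * 74.0
Vout = 56.88 * 74.0
Vout = 4209.12 mV

4209.12 mV


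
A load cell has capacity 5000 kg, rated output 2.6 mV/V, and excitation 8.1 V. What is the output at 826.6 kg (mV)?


Vout = rated_output * Vex * (load / capacity).
Vout = 2.6 * 8.1 * (826.6 / 5000)
Vout = 2.6 * 8.1 * 0.16532
Vout = 3.482 mV

3.482 mV


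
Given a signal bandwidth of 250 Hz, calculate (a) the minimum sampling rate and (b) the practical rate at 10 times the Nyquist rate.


By Nyquist theorem, fs_min = 2 * fmax.
fs_min = 2 * 250 = 500 Hz
Practical rate = 10 * fs_min = 10 * 500 = 5000 Hz

fs_min = 500 Hz, fs_practical = 5000 Hz


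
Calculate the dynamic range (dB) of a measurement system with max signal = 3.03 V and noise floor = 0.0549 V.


Dynamic range = 20 * log10(Vmax / Vnoise).
DR = 20 * log10(3.03 / 0.0549)
DR = 20 * log10(55.19)
DR = 34.84 dB

34.84 dB


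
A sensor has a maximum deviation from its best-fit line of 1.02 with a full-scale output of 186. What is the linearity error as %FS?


Linearity error = (max deviation / full scale) * 100%.
Linearity = (1.02 / 186) * 100
Linearity = 0.548 %FS

0.548 %FS


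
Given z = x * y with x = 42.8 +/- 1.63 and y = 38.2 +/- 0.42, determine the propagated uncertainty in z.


For a product z = x*y, the relative uncertainty is:
uz/z = sqrt((ux/x)^2 + (uy/y)^2)
Relative uncertainties: ux/x = 1.63/42.8 = 0.038084
uy/y = 0.42/38.2 = 0.010995
z = 42.8 * 38.2 = 1635.0
uz = 1635.0 * sqrt(0.038084^2 + 0.010995^2) = 64.809

64.809


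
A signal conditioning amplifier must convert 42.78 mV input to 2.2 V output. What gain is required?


Gain = Vout / Vin (converting to same units).
G = 2.2 V / 42.78 mV
G = 2200.0 mV / 42.78 mV
G = 51.43

51.43


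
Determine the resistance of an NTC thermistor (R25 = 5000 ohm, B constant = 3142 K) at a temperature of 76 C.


NTC thermistor equation: Rt = R25 * exp(B * (1/T - 1/T25)).
T in Kelvin: 349.15 K, T25 = 298.15 K
1/T - 1/T25 = 1/349.15 - 1/298.15 = -0.00048992
B * (1/T - 1/T25) = 3142 * -0.00048992 = -1.5393
Rt = 5000 * exp(-1.5393) = 1072.6 ohm

1072.6 ohm


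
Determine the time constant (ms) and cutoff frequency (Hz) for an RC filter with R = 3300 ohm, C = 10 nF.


Time constant: tau = R * C.
tau = 3300 * 1.00e-08 = 3.3e-05 s
tau = 0.033 ms
Cutoff frequency: fc = 1 / (2*pi*R*C).
fc = 1 / (2*pi*3.3e-05) = 4822.88 Hz

tau = 0.033 ms, fc = 4822.88 Hz


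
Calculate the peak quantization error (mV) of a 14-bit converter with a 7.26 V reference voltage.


The maximum quantization error is +/- LSB/2.
LSB = Vref / 2^n = 7.26 / 16384 = 0.00044312 V
Max error = LSB / 2 = 0.00044312 / 2 = 0.00022156 V
Max error = 0.2216 mV

0.2216 mV


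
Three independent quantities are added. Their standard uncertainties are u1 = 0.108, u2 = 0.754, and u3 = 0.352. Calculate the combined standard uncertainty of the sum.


For a sum of independent quantities, uc = sqrt(u1^2 + u2^2 + u3^2).
uc = sqrt(0.108^2 + 0.754^2 + 0.352^2)
uc = sqrt(0.011664 + 0.568516 + 0.123904)
uc = 0.8391

0.8391


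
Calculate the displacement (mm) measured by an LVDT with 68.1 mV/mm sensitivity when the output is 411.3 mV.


Displacement = Vout / sensitivity.
d = 411.3 / 68.1
d = 6.04 mm

6.04 mm


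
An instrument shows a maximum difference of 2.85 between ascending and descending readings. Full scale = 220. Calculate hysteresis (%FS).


Hysteresis = (max difference / full scale) * 100%.
H = (2.85 / 220) * 100
H = 1.295 %FS

1.295 %FS


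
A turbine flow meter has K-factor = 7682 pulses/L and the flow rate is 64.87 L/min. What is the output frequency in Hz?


Frequency = K * Q / 60 (converting L/min to L/s).
f = 7682 * 64.87 / 60
f = 498331.34 / 60
f = 8305.52 Hz

8305.52 Hz


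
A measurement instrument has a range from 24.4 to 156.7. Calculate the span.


Span = upper range - lower range.
Span = 156.7 - (24.4)
Span = 132.3

132.3


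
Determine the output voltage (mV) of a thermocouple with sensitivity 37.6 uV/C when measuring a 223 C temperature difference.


The thermocouple output V = sensitivity * dT.
V = 37.6 uV/C * 223 C
V = 8384.8 uV
V = 8.385 mV

8.385 mV


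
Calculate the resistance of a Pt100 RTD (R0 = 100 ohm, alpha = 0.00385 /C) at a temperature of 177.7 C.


The RTD equation: Rt = R0 * (1 + alpha * T).
Rt = 100 * (1 + 0.00385 * 177.7)
Rt = 100 * (1 + 0.684145)
Rt = 100 * 1.684145
Rt = 168.415 ohm

168.415 ohm


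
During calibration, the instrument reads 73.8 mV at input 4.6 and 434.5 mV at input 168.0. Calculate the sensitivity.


Sensitivity = (y2 - y1) / (x2 - x1).
S = (434.5 - 73.8) / (168.0 - 4.6)
S = 360.7 / 163.4
S = 2.2075 mV/unit

2.2075 mV/unit


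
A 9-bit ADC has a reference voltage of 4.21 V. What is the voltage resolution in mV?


The resolution (LSB) of an ADC is Vref / 2^n.
LSB = 4.21 / 2^9
LSB = 4.21 / 512
LSB = 0.00822266 V = 8.22265625 mV

8.22265625 mV


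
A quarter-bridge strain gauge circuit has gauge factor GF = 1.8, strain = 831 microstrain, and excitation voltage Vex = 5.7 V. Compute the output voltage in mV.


Quarter bridge output: Vout = (GF * epsilon * Vex) / 4.
Vout = (1.8 * 831e-6 * 5.7) / 4
Vout = 0.00852606 / 4 V
Vout = 0.00213151 V = 2.1315 mV

2.1315 mV


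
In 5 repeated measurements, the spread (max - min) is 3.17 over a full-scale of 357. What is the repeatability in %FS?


Repeatability = (spread / full scale) * 100%.
R = (3.17 / 357) * 100
R = 0.888 %FS

0.888 %FS


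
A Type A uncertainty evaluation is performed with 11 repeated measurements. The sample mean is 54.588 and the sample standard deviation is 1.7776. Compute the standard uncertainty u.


The standard uncertainty for Type A evaluation is u = s / sqrt(n).
u = 1.7776 / sqrt(11)
u = 1.7776 / 3.3166
u = 0.536

0.536


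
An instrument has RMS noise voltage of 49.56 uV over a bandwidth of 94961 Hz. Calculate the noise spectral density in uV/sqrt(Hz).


Noise spectral density = Vrms / sqrt(BW).
NSD = 49.56 / sqrt(94961)
NSD = 49.56 / 308.1574
NSD = 0.1608 uV/sqrt(Hz)

0.1608 uV/sqrt(Hz)


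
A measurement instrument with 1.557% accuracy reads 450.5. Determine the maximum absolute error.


Absolute error = (accuracy% / 100) * reading.
Error = (1.557 / 100) * 450.5
Error = 0.01557 * 450.5
Error = 7.0143

7.0143


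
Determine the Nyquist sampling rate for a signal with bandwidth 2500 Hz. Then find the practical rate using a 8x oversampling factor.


By Nyquist theorem, fs_min = 2 * fmax.
fs_min = 2 * 2500 = 5000 Hz
Practical rate = 8 * fs_min = 8 * 5000 = 40000 Hz

fs_min = 5000 Hz, fs_practical = 40000 Hz


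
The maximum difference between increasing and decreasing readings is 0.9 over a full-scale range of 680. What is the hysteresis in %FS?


Hysteresis = (max difference / full scale) * 100%.
H = (0.9 / 680) * 100
H = 0.132 %FS

0.132 %FS


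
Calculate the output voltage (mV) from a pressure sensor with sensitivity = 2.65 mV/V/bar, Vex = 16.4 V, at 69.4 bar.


Output = sensitivity * Vex * P.
Vout = 2.65 * 16.4 * 69.4
Vout = 43.46 * 69.4
Vout = 3016.12 mV

3016.12 mV


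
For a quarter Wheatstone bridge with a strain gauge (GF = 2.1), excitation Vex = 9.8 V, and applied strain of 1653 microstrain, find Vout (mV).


Quarter bridge output: Vout = (GF * epsilon * Vex) / 4.
Vout = (2.1 * 1653e-6 * 9.8) / 4
Vout = 0.03401874 / 4 V
Vout = 0.00850469 V = 8.5047 mV

8.5047 mV


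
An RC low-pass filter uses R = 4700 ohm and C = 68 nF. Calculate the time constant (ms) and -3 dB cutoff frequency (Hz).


Time constant: tau = R * C.
tau = 4700 * 6.80e-08 = 0.0003196 s
tau = 0.3196 ms
Cutoff frequency: fc = 1 / (2*pi*R*C).
fc = 1 / (2*pi*0.0003196) = 497.98 Hz

tau = 0.3196 ms, fc = 497.98 Hz


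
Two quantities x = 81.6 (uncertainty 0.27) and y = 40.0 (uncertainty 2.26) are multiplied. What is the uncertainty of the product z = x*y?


For a product z = x*y, the relative uncertainty is:
uz/z = sqrt((ux/x)^2 + (uy/y)^2)
Relative uncertainties: ux/x = 0.27/81.6 = 0.003309
uy/y = 2.26/40.0 = 0.0565
z = 81.6 * 40.0 = 3264.0
uz = 3264.0 * sqrt(0.003309^2 + 0.0565^2) = 184.732

184.732


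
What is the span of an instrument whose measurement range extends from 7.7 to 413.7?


Span = upper range - lower range.
Span = 413.7 - (7.7)
Span = 406.0

406.0


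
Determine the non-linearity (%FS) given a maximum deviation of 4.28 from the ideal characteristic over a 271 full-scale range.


Linearity error = (max deviation / full scale) * 100%.
Linearity = (4.28 / 271) * 100
Linearity = 1.579 %FS

1.579 %FS


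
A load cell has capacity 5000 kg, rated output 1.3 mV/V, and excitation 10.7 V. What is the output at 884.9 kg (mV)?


Vout = rated_output * Vex * (load / capacity).
Vout = 1.3 * 10.7 * (884.9 / 5000)
Vout = 1.3 * 10.7 * 0.17698
Vout = 2.462 mV

2.462 mV


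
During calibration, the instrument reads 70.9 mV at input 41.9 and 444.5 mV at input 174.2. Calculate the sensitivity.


Sensitivity = (y2 - y1) / (x2 - x1).
S = (444.5 - 70.9) / (174.2 - 41.9)
S = 373.6 / 132.3
S = 2.8239 mV/unit

2.8239 mV/unit


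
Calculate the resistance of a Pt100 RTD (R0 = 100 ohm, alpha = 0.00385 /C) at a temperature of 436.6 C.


The RTD equation: Rt = R0 * (1 + alpha * T).
Rt = 100 * (1 + 0.00385 * 436.6)
Rt = 100 * (1 + 1.68091)
Rt = 100 * 2.68091
Rt = 268.091 ohm

268.091 ohm


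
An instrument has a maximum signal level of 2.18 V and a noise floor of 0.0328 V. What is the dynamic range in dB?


Dynamic range = 20 * log10(Vmax / Vnoise).
DR = 20 * log10(2.18 / 0.0328)
DR = 20 * log10(66.46)
DR = 36.45 dB

36.45 dB


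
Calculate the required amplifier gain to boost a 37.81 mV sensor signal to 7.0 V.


Gain = Vout / Vin (converting to same units).
G = 7.0 V / 37.81 mV
G = 7000.0 mV / 37.81 mV
G = 185.14

185.14


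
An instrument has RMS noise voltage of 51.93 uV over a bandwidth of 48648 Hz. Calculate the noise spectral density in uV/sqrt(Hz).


Noise spectral density = Vrms / sqrt(BW).
NSD = 51.93 / sqrt(48648)
NSD = 51.93 / 220.5629
NSD = 0.2354 uV/sqrt(Hz)

0.2354 uV/sqrt(Hz)


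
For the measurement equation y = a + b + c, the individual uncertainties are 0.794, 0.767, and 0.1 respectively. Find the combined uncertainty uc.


For a sum of independent quantities, uc = sqrt(u1^2 + u2^2 + u3^2).
uc = sqrt(0.794^2 + 0.767^2 + 0.1^2)
uc = sqrt(0.630436 + 0.588289 + 0.01)
uc = 1.1085

1.1085


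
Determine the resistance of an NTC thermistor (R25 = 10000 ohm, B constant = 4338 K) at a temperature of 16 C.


NTC thermistor equation: Rt = R25 * exp(B * (1/T - 1/T25)).
T in Kelvin: 289.15 K, T25 = 298.15 K
1/T - 1/T25 = 1/289.15 - 1/298.15 = 0.0001044
B * (1/T - 1/T25) = 4338 * 0.0001044 = 0.4529
Rt = 10000 * exp(0.4529) = 15728.2 ohm

15728.2 ohm


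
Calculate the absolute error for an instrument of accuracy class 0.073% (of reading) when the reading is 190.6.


Absolute error = (accuracy% / 100) * reading.
Error = (0.073 / 100) * 190.6
Error = 0.00073 * 190.6
Error = 0.1391

0.1391


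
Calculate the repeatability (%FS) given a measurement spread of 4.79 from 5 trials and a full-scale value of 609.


Repeatability = (spread / full scale) * 100%.
R = (4.79 / 609) * 100
R = 0.787 %FS

0.787 %FS


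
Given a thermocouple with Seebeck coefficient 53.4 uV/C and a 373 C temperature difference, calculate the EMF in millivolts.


The thermocouple output V = sensitivity * dT.
V = 53.4 uV/C * 373 C
V = 19918.2 uV
V = 19.918 mV

19.918 mV


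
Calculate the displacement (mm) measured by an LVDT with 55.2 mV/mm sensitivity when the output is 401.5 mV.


Displacement = Vout / sensitivity.
d = 401.5 / 55.2
d = 7.274 mm

7.274 mm


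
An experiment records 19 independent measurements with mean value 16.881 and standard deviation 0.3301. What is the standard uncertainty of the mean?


The standard uncertainty for Type A evaluation is u = s / sqrt(n).
u = 0.3301 / sqrt(19)
u = 0.3301 / 4.3589
u = 0.0757

0.0757


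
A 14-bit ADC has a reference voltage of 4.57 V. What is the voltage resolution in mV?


The resolution (LSB) of an ADC is Vref / 2^n.
LSB = 4.57 / 2^14
LSB = 4.57 / 16384
LSB = 0.00027893 V = 0.27893066 mV

0.27893066 mV


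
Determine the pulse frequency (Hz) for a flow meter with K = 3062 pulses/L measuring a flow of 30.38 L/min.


Frequency = K * Q / 60 (converting L/min to L/s).
f = 3062 * 30.38 / 60
f = 93023.56 / 60
f = 1550.39 Hz

1550.39 Hz


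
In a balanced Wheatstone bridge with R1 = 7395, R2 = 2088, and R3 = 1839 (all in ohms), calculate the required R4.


At balance: R1*R4 = R2*R3, so R4 = R2*R3/R1.
R4 = 2088 * 1839 / 7395
R4 = 3839832 / 7395
R4 = 519.25 ohm

519.25 ohm


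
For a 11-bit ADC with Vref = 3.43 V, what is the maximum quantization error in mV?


The maximum quantization error is +/- LSB/2.
LSB = Vref / 2^n = 3.43 / 2048 = 0.0016748 V
Max error = LSB / 2 = 0.0016748 / 2 = 0.0008374 V
Max error = 0.8374 mV

0.8374 mV


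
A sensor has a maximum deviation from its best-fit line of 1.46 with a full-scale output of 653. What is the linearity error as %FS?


Linearity error = (max deviation / full scale) * 100%.
Linearity = (1.46 / 653) * 100
Linearity = 0.224 %FS

0.224 %FS


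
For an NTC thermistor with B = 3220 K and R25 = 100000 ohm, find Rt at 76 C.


NTC thermistor equation: Rt = R25 * exp(B * (1/T - 1/T25)).
T in Kelvin: 349.15 K, T25 = 298.15 K
1/T - 1/T25 = 1/349.15 - 1/298.15 = -0.00048992
B * (1/T - 1/T25) = 3220 * -0.00048992 = -1.5775
Rt = 100000 * exp(-1.5775) = 20648.3 ohm

20648.3 ohm


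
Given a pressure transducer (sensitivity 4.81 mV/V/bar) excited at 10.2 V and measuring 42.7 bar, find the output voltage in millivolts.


Output = sensitivity * Vex * P.
Vout = 4.81 * 10.2 * 42.7
Vout = 49.062 * 42.7
Vout = 2094.95 mV

2094.95 mV


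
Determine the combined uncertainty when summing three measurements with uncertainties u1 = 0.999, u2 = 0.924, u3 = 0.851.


For a sum of independent quantities, uc = sqrt(u1^2 + u2^2 + u3^2).
uc = sqrt(0.999^2 + 0.924^2 + 0.851^2)
uc = sqrt(0.998001 + 0.853776 + 0.724201)
uc = 1.605

1.605


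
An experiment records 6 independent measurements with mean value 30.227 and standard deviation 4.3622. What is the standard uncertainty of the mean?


The standard uncertainty for Type A evaluation is u = s / sqrt(n).
u = 4.3622 / sqrt(6)
u = 4.3622 / 2.4495
u = 1.7809

1.7809


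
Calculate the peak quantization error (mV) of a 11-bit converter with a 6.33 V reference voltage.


The maximum quantization error is +/- LSB/2.
LSB = Vref / 2^n = 6.33 / 2048 = 0.00309082 V
Max error = LSB / 2 = 0.00309082 / 2 = 0.00154541 V
Max error = 1.5454 mV

1.5454 mV


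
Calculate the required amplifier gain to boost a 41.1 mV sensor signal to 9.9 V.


Gain = Vout / Vin (converting to same units).
G = 9.9 V / 41.1 mV
G = 9900.0 mV / 41.1 mV
G = 240.88

240.88


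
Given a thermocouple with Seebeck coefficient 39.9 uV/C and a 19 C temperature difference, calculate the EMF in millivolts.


The thermocouple output V = sensitivity * dT.
V = 39.9 uV/C * 19 C
V = 758.1 uV
V = 0.758 mV

0.758 mV


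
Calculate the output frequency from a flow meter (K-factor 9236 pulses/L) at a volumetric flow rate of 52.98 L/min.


Frequency = K * Q / 60 (converting L/min to L/s).
f = 9236 * 52.98 / 60
f = 489323.28 / 60
f = 8155.39 Hz

8155.39 Hz


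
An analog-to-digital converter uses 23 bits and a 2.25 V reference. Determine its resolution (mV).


The resolution (LSB) of an ADC is Vref / 2^n.
LSB = 2.25 / 2^23
LSB = 2.25 / 8388608
LSB = 2.7e-07 V = 0.00026822 mV

0.00026822 mV


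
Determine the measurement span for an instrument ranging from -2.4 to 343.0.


Span = upper range - lower range.
Span = 343.0 - (-2.4)
Span = 345.4

345.4


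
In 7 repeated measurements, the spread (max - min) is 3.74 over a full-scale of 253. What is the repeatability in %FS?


Repeatability = (spread / full scale) * 100%.
R = (3.74 / 253) * 100
R = 1.478 %FS

1.478 %FS


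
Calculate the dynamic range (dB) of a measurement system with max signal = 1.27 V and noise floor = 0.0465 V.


Dynamic range = 20 * log10(Vmax / Vnoise).
DR = 20 * log10(1.27 / 0.0465)
DR = 20 * log10(27.31)
DR = 28.73 dB

28.73 dB


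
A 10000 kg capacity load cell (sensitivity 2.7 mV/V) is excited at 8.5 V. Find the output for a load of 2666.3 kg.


Vout = rated_output * Vex * (load / capacity).
Vout = 2.7 * 8.5 * (2666.3 / 10000)
Vout = 2.7 * 8.5 * 0.26663
Vout = 6.119 mV

6.119 mV


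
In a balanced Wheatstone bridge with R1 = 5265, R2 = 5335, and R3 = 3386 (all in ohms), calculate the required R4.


At balance: R1*R4 = R2*R3, so R4 = R2*R3/R1.
R4 = 5335 * 3386 / 5265
R4 = 18064310 / 5265
R4 = 3431.02 ohm

3431.02 ohm


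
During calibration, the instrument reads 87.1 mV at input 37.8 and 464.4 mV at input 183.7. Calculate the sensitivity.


Sensitivity = (y2 - y1) / (x2 - x1).
S = (464.4 - 87.1) / (183.7 - 37.8)
S = 377.3 / 145.9
S = 2.586 mV/unit

2.586 mV/unit


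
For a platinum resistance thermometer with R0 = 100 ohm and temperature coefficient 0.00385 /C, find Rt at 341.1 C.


The RTD equation: Rt = R0 * (1 + alpha * T).
Rt = 100 * (1 + 0.00385 * 341.1)
Rt = 100 * (1 + 1.313235)
Rt = 100 * 2.313235
Rt = 231.324 ohm

231.324 ohm


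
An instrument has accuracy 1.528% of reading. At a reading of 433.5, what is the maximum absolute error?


Absolute error = (accuracy% / 100) * reading.
Error = (1.528 / 100) * 433.5
Error = 0.01528 * 433.5
Error = 6.6239

6.6239


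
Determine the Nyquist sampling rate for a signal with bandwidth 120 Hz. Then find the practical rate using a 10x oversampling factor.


By Nyquist theorem, fs_min = 2 * fmax.
fs_min = 2 * 120 = 240 Hz
Practical rate = 10 * fs_min = 10 * 240 = 2400 Hz

fs_min = 240 Hz, fs_practical = 2400 Hz


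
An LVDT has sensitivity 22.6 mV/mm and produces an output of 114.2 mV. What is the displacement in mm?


Displacement = Vout / sensitivity.
d = 114.2 / 22.6
d = 5.053 mm

5.053 mm


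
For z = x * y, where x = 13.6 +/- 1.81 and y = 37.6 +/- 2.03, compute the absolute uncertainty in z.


For a product z = x*y, the relative uncertainty is:
uz/z = sqrt((ux/x)^2 + (uy/y)^2)
Relative uncertainties: ux/x = 1.81/13.6 = 0.133088
uy/y = 2.03/37.6 = 0.053989
z = 13.6 * 37.6 = 511.4
uz = 511.4 * sqrt(0.133088^2 + 0.053989^2) = 73.443

73.443


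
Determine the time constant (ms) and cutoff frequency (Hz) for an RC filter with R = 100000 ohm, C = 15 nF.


Time constant: tau = R * C.
tau = 100000 * 1.50e-08 = 0.0015 s
tau = 1.5 ms
Cutoff frequency: fc = 1 / (2*pi*R*C).
fc = 1 / (2*pi*0.0015) = 106.1 Hz

tau = 1.5 ms, fc = 106.1 Hz


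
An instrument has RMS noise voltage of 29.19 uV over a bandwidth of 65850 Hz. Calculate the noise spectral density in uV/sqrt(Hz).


Noise spectral density = Vrms / sqrt(BW).
NSD = 29.19 / sqrt(65850)
NSD = 29.19 / 256.6125
NSD = 0.1138 uV/sqrt(Hz)

0.1138 uV/sqrt(Hz)


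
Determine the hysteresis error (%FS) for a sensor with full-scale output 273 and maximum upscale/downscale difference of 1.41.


Hysteresis = (max difference / full scale) * 100%.
H = (1.41 / 273) * 100
H = 0.516 %FS

0.516 %FS


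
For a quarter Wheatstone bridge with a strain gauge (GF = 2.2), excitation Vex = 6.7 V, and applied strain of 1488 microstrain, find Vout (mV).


Quarter bridge output: Vout = (GF * epsilon * Vex) / 4.
Vout = (2.2 * 1488e-6 * 6.7) / 4
Vout = 0.02193312 / 4 V
Vout = 0.00548328 V = 5.4833 mV

5.4833 mV


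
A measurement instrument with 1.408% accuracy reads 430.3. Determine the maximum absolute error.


Absolute error = (accuracy% / 100) * reading.
Error = (1.408 / 100) * 430.3
Error = 0.01408 * 430.3
Error = 6.0586

6.0586


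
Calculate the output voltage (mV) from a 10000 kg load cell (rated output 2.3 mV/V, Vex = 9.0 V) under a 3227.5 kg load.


Vout = rated_output * Vex * (load / capacity).
Vout = 2.3 * 9.0 * (3227.5 / 10000)
Vout = 2.3 * 9.0 * 0.32275
Vout = 6.681 mV

6.681 mV


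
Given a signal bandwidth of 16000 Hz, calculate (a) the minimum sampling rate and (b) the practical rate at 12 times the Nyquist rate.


By Nyquist theorem, fs_min = 2 * fmax.
fs_min = 2 * 16000 = 32000 Hz
Practical rate = 12 * fs_min = 12 * 32000 = 384000 Hz

fs_min = 32000 Hz, fs_practical = 384000 Hz


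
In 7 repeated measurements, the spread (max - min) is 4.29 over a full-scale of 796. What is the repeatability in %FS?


Repeatability = (spread / full scale) * 100%.
R = (4.29 / 796) * 100
R = 0.539 %FS

0.539 %FS


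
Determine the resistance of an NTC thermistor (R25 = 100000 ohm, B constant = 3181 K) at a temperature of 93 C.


NTC thermistor equation: Rt = R25 * exp(B * (1/T - 1/T25)).
T in Kelvin: 366.15 K, T25 = 298.15 K
1/T - 1/T25 = 1/366.15 - 1/298.15 = -0.0006229
B * (1/T - 1/T25) = 3181 * -0.0006229 = -1.9814
Rt = 100000 * exp(-1.9814) = 13787.2 ohm

13787.2 ohm


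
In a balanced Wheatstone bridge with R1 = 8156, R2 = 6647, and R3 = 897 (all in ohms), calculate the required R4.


At balance: R1*R4 = R2*R3, so R4 = R2*R3/R1.
R4 = 6647 * 897 / 8156
R4 = 5962359 / 8156
R4 = 731.04 ohm

731.04 ohm


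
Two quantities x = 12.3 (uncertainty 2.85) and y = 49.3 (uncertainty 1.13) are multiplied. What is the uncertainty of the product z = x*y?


For a product z = x*y, the relative uncertainty is:
uz/z = sqrt((ux/x)^2 + (uy/y)^2)
Relative uncertainties: ux/x = 2.85/12.3 = 0.231707
uy/y = 1.13/49.3 = 0.022921
z = 12.3 * 49.3 = 606.4
uz = 606.4 * sqrt(0.231707^2 + 0.022921^2) = 141.191

141.191


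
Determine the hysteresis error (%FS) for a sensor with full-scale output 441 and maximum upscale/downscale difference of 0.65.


Hysteresis = (max difference / full scale) * 100%.
H = (0.65 / 441) * 100
H = 0.147 %FS

0.147 %FS


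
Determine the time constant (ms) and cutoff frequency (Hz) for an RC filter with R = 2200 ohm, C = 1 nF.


Time constant: tau = R * C.
tau = 2200 * 1.00e-09 = 2.2e-06 s
tau = 0.0022 ms
Cutoff frequency: fc = 1 / (2*pi*R*C).
fc = 1 / (2*pi*2.2e-06) = 72343.16 Hz

tau = 0.0022 ms, fc = 72343.16 Hz
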